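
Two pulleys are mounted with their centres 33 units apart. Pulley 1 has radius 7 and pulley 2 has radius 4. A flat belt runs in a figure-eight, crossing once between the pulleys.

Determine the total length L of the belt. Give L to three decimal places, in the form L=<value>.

crossed belt: β = asin((r1+r2)/C) = asin(11/33) = 19.4712°
wrap1 = wrap2 = π + 2β = 218.9424°
tangent length = C·cosβ = 31.1127
L = (r1+r2)·wrap + 2·C·cosβ = 11·3.8213 + 2·31.1127 = 104.2593

L=104.259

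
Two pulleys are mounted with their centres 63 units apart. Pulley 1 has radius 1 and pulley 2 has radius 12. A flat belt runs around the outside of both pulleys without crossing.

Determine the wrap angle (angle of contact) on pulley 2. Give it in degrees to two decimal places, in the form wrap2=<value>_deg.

wrap2=200.11_deg

open belt: β = asin((r2−r1)/C) = asin(11/63) = 10.0556°
wrap1 = π − 2β = 159.8889°
wrap2 = π + 2β = 200.1111°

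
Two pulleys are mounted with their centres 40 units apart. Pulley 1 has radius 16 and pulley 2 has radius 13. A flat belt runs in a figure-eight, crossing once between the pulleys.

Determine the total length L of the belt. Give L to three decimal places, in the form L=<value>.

L=193.246

crossed belt: β = asin((r1+r2)/C) = asin(29/40) = 46.4688°
wrap1 = wrap2 = π + 2β = 272.9377°
tangent length = C·cosβ = 27.5500
L = (r1+r2)·wrap + 2·C·cosβ = 29·4.7637 + 2·27.5500 = 193.2461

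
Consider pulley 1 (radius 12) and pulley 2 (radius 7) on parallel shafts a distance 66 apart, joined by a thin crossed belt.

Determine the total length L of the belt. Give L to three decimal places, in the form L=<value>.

L=197.199

crossed belt: β = asin((r1+r2)/C) = asin(19/66) = 16.7310°
wrap1 = wrap2 = π + 2β = 213.4620°
tangent length = C·cosβ = 63.2060
L = (r1+r2)·wrap + 2·C·cosβ = 19·3.7256 + 2·63.2060 = 197.1987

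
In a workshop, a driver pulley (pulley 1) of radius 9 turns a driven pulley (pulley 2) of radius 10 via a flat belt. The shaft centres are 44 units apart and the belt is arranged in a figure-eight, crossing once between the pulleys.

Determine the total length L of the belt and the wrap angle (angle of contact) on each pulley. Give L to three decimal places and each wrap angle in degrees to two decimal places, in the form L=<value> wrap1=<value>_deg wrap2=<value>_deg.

crossed belt: β = asin((r1+r2)/C) = asin(19/44) = 25.5830°
wrap1 = wrap2 = π + 2β = 231.1660°
tangent length = C·cosβ = 39.6863
L = (r1+r2)·wrap + 2·C·cosβ = 19·4.0346 + 2·39.6863 = 156.0301

L=156.030 wrap1=231.17_deg wrap2=231.17_deg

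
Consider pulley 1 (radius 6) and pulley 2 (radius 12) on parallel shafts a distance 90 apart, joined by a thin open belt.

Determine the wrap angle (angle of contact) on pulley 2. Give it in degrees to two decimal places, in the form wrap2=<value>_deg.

wrap2=187.65_deg

open belt: β = asin((r2−r1)/C) = asin(6/90) = 3.8226°
wrap1 = π − 2β = 172.3549°
wrap2 = π + 2β = 187.6451°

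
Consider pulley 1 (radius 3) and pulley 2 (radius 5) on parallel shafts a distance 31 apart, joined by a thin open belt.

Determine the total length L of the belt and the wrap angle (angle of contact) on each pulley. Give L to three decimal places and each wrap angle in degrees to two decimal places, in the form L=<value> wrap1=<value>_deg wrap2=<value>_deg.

open belt: β = asin((r2−r1)/C) = asin(2/31) = 3.6991°
wrap1 = π − 2β = 172.6019°
wrap2 = π + 2β = 187.3981°
tangent length = C·cosβ = 30.9354
L = r1·wrap1 + r2·wrap2 + 2·C·cosβ = 3·3.0125 + 5·3.2707 + 2·30.9354 = 87.2618

L=87.262 wrap1=172.60_deg wrap2=187.40_deg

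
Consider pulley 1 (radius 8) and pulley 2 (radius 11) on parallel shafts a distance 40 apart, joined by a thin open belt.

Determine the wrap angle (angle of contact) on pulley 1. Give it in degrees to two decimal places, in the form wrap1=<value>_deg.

open belt: β = asin((r2−r1)/C) = asin(3/40) = 4.3012°
wrap1 = π − 2β = 171.3976°
wrap2 = π + 2β = 188.6024°

wrap1=171.40_deg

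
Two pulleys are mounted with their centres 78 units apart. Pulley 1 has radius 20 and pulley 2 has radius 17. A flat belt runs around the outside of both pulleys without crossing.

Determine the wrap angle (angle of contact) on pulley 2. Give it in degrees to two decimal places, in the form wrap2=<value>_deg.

open belt: β = asin((r2−r1)/C) = asin(-3/78) = -2.2042°
wrap1 = π − 2β = 184.4085°
wrap2 = π + 2β = 175.5915°

wrap2=175.59_deg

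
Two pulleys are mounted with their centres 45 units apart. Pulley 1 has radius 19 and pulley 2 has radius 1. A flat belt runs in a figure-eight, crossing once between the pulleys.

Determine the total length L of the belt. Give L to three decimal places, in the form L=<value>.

L=161.877

crossed belt: β = asin((r1+r2)/C) = asin(20/45) = 26.3878°
wrap1 = wrap2 = π + 2β = 232.7756°
tangent length = C·cosβ = 40.3113
L = (r1+r2)·wrap + 2·C·cosβ = 20·4.0627 + 2·40.3113 = 161.8766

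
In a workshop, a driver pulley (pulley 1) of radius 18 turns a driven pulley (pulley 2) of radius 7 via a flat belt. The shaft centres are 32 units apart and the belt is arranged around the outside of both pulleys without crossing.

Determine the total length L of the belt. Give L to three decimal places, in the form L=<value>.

open belt: β = asin((r2−r1)/C) = asin(-11/32) = -20.1055°
wrap1 = π − 2β = 220.2110°
wrap2 = π + 2β = 139.7890°
tangent length = C·cosβ = 30.0500
L = r1·wrap1 + r2·wrap2 + 2·C·cosβ = 18·3.8434 + 7·2.4398 + 2·30.0500 = 146.3597

L=146.360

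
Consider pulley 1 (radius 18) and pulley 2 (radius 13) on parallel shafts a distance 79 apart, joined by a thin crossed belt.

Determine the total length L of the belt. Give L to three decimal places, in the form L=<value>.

L=267.718

crossed belt: β = asin((r1+r2)/C) = asin(31/79) = 23.1042°
wrap1 = wrap2 = π + 2β = 226.2085°
tangent length = C·cosβ = 72.6636
L = (r1+r2)·wrap + 2·C·cosβ = 31·3.9481 + 2·72.6636 = 267.7178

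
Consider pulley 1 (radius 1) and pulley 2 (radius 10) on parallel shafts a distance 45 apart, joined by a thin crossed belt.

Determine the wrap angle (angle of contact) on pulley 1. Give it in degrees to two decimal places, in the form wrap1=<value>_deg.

wrap1=208.30_deg

crossed belt: β = asin((r1+r2)/C) = asin(11/45) = 14.1490°
wrap1 = wrap2 = π + 2β = 208.2980°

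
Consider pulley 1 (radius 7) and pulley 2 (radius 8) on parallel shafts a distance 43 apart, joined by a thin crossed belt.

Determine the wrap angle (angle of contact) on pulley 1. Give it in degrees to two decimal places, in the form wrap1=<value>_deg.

crossed belt: β = asin((r1+r2)/C) = asin(15/43) = 20.4162°
wrap1 = wrap2 = π + 2β = 220.8324°

wrap1=220.83_deg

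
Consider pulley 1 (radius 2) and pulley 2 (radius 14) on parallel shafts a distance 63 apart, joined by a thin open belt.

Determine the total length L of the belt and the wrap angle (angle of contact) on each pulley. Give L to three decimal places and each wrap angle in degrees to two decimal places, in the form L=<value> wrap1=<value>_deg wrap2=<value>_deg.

L=178.558 wrap1=158.04_deg wrap2=201.96_deg

open belt: β = asin((r2−r1)/C) = asin(12/63) = 10.9806°
wrap1 = π − 2β = 158.0388°
wrap2 = π + 2β = 201.9612°
tangent length = C·cosβ = 61.8466
L = r1·wrap1 + r2·wrap2 + 2·C·cosβ = 2·2.7583 + 14·3.5249 + 2·61.8466 = 178.5582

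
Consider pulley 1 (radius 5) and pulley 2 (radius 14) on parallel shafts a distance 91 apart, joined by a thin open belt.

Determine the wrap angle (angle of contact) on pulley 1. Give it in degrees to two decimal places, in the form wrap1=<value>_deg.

open belt: β = asin((r2−r1)/C) = asin(9/91) = 5.6759°
wrap1 = π − 2β = 168.6482°
wrap2 = π + 2β = 191.3518°

wrap1=168.65_deg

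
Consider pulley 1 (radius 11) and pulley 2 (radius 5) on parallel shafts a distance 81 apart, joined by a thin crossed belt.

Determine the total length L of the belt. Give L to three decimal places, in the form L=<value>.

L=215.436

crossed belt: β = asin((r1+r2)/C) = asin(16/81) = 11.3926°
wrap1 = wrap2 = π + 2β = 202.7852°
tangent length = C·cosβ = 79.4040
L = (r1+r2)·wrap + 2·C·cosβ = 16·3.5393 + 2·79.4040 = 215.4364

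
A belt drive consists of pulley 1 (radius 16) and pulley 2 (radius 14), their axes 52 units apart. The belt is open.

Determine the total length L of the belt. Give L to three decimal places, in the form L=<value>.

open belt: β = asin((r2−r1)/C) = asin(-2/52) = -2.2042°
wrap1 = π − 2β = 184.4085°
wrap2 = π + 2β = 175.5915°
tangent length = C·cosβ = 51.9615
L = r1·wrap1 + r2·wrap2 + 2·C·cosβ = 16·3.2185 + 14·3.0647 + 2·51.9615 = 198.3247

L=198.325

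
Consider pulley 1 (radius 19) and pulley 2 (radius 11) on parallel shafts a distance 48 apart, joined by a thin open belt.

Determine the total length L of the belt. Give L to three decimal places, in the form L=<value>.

open belt: β = asin((r2−r1)/C) = asin(-8/48) = -9.5941°
wrap1 = π − 2β = 199.1881°
wrap2 = π + 2β = 160.8119°
tangent length = C·cosβ = 47.3286
L = r1·wrap1 + r2·wrap2 + 2·C·cosβ = 19·3.4765 + 11·2.8067 + 2·47.3286 = 191.5842

L=191.584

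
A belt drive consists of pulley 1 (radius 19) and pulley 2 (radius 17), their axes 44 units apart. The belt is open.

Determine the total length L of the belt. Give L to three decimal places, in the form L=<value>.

L=201.188

open belt: β = asin((r2−r1)/C) = asin(-2/44) = -2.6053°
wrap1 = π − 2β = 185.2105°
wrap2 = π + 2β = 174.7895°
tangent length = C·cosβ = 43.9545
L = r1·wrap1 + r2·wrap2 + 2·C·cosβ = 19·3.2325 + 17·3.0507 + 2·43.9545 = 201.1883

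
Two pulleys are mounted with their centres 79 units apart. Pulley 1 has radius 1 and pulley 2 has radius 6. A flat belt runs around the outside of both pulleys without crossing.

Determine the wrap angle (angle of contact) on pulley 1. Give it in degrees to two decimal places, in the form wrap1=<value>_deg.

open belt: β = asin((r2−r1)/C) = asin(5/79) = 3.6287°
wrap1 = π − 2β = 172.7425°
wrap2 = π + 2β = 187.2575°

wrap1=172.74_deg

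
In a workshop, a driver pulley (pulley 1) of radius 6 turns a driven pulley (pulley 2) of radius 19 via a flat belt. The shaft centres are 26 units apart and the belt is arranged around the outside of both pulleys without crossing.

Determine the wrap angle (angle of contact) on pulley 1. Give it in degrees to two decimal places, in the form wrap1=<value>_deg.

open belt: β = asin((r2−r1)/C) = asin(13/26) = 30.0000°
wrap1 = π − 2β = 120.0000°
wrap2 = π + 2β = 240.0000°

wrap1=120.00_deg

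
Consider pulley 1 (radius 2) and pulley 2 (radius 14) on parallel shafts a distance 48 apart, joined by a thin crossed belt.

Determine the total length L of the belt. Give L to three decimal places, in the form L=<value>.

L=151.650

crossed belt: β = asin((r1+r2)/C) = asin(16/48) = 19.4712°
wrap1 = wrap2 = π + 2β = 218.9424°
tangent length = C·cosβ = 45.2548
L = (r1+r2)·wrap + 2·C·cosβ = 16·3.8213 + 2·45.2548 = 151.6499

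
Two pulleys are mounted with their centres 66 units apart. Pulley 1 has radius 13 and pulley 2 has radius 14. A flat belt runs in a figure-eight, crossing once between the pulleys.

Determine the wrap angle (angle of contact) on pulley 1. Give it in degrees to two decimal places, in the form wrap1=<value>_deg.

crossed belt: β = asin((r1+r2)/C) = asin(27/66) = 24.1477°
wrap1 = wrap2 = π + 2β = 228.2955°

wrap1=228.30_deg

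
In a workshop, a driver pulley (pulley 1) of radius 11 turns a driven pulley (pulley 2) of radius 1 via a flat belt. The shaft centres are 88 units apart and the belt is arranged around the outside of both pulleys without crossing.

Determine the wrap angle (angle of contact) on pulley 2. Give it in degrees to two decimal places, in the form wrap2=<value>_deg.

open belt: β = asin((r2−r1)/C) = asin(-10/88) = -6.5250°
wrap1 = π − 2β = 193.0500°
wrap2 = π + 2β = 166.9500°

wrap2=166.95_deg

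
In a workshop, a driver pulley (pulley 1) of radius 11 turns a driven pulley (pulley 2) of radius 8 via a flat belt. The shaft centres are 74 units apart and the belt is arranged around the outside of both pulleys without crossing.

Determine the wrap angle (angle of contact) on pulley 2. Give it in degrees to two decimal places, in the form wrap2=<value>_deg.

wrap2=175.35_deg

open belt: β = asin((r2−r1)/C) = asin(-3/74) = -2.3234°
wrap1 = π − 2β = 184.6469°
wrap2 = π + 2β = 175.3531°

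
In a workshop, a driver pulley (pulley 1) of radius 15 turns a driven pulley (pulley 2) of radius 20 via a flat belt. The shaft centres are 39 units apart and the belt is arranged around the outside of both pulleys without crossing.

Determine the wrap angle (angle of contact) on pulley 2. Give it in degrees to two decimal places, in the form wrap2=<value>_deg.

wrap2=194.73_deg

open belt: β = asin((r2−r1)/C) = asin(5/39) = 7.3659°
wrap1 = π − 2β = 165.2682°
wrap2 = π + 2β = 194.7318°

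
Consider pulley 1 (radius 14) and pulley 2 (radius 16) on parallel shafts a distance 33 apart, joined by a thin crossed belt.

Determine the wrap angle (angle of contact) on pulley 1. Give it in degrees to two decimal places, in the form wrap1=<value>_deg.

wrap1=310.76_deg

crossed belt: β = asin((r1+r2)/C) = asin(30/33) = 65.3800°
wrap1 = wrap2 = π + 2β = 310.7600°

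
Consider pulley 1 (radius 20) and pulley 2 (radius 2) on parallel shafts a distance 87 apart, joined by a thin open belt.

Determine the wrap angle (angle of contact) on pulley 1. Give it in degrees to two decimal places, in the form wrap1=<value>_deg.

wrap1=203.88_deg

open belt: β = asin((r2−r1)/C) = asin(-18/87) = -11.9405°
wrap1 = π − 2β = 203.8811°
wrap2 = π + 2β = 156.1189°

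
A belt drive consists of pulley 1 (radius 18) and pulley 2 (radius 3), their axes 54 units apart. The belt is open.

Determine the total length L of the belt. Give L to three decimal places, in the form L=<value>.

L=178.168

open belt: β = asin((r2−r1)/C) = asin(-15/54) = -16.1276°
wrap1 = π − 2β = 212.2552°
wrap2 = π + 2β = 147.7448°
tangent length = C·cosβ = 51.8748
L = r1·wrap1 + r2·wrap2 + 2·C·cosβ = 18·3.7046 + 3·2.5786 + 2·51.8748 = 178.1675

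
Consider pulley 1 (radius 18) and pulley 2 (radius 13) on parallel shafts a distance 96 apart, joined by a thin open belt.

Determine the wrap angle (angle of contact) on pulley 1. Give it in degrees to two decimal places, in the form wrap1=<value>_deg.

open belt: β = asin((r2−r1)/C) = asin(-5/96) = -2.9855°
wrap1 = π − 2β = 185.9710°
wrap2 = π + 2β = 174.0290°

wrap1=185.97_deg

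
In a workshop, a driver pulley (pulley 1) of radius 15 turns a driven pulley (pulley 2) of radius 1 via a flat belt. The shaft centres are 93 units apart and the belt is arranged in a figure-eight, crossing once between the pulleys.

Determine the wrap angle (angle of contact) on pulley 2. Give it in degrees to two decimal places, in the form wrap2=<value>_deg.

crossed belt: β = asin((r1+r2)/C) = asin(16/93) = 9.9066°
wrap1 = wrap2 = π + 2β = 199.8133°

wrap2=199.81_deg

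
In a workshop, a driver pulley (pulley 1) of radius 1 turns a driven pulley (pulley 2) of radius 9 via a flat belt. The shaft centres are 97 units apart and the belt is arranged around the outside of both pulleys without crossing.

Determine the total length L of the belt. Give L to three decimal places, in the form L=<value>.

open belt: β = asin((r2−r1)/C) = asin(8/97) = 4.7308°
wrap1 = π − 2β = 170.5384°
wrap2 = π + 2β = 189.4616°
tangent length = C·cosβ = 96.6695
L = r1·wrap1 + r2·wrap2 + 2·C·cosβ = 1·2.9765 + 9·3.3067 + 2·96.6695 = 226.0761

L=226.076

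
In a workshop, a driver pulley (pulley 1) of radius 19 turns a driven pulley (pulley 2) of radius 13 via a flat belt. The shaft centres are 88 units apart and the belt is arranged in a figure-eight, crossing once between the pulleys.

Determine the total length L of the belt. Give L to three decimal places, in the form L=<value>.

crossed belt: β = asin((r1+r2)/C) = asin(32/88) = 21.3237°
wrap1 = wrap2 = π + 2β = 222.6474°
tangent length = C·cosβ = 81.9756
L = (r1+r2)·wrap + 2·C·cosβ = 32·3.8859 + 2·81.9756 = 288.3010

L=288.301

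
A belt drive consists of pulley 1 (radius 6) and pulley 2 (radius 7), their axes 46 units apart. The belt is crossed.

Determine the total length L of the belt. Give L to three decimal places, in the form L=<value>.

crossed belt: β = asin((r1+r2)/C) = asin(13/46) = 16.4160°
wrap1 = wrap2 = π + 2β = 212.8319°
tangent length = C·cosβ = 44.1248
L = (r1+r2)·wrap + 2·C·cosβ = 13·3.7146 + 2·44.1248 = 136.5397

L=136.540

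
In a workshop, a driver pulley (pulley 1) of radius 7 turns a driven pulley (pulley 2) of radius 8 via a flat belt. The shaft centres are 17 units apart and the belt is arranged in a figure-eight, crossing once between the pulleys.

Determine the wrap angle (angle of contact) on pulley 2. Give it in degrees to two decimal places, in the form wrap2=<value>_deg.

wrap2=303.86_deg

crossed belt: β = asin((r1+r2)/C) = asin(15/17) = 61.9275°
wrap1 = wrap2 = π + 2β = 303.8550°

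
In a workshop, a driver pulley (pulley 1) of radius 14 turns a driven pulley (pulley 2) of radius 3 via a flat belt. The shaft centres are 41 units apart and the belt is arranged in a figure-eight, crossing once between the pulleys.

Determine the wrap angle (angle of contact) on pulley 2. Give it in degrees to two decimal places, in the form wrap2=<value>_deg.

wrap2=228.99_deg

crossed belt: β = asin((r1+r2)/C) = asin(17/41) = 24.4963°
wrap1 = wrap2 = π + 2β = 228.9926°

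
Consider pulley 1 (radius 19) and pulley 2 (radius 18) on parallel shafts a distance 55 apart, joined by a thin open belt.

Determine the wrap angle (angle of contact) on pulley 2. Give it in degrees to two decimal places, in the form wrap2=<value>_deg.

open belt: β = asin((r2−r1)/C) = asin(-1/55) = -1.0418°
wrap1 = π − 2β = 182.0836°
wrap2 = π + 2β = 177.9164°

wrap2=177.92_deg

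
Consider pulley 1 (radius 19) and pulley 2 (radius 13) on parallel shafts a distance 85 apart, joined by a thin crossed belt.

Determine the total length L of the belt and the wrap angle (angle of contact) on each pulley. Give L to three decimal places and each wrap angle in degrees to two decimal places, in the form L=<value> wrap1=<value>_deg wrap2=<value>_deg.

crossed belt: β = asin((r1+r2)/C) = asin(32/85) = 22.1152°
wrap1 = wrap2 = π + 2β = 224.2305°
tangent length = C·cosβ = 78.7464
L = (r1+r2)·wrap + 2·C·cosβ = 32·3.9136 + 2·78.7464 = 282.7268

L=282.727 wrap1=224.23_deg wrap2=224.23_deg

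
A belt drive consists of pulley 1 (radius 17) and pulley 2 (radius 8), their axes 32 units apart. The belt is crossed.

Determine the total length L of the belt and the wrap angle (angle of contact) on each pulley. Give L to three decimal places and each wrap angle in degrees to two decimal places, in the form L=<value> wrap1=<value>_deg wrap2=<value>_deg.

crossed belt: β = asin((r1+r2)/C) = asin(25/32) = 51.3752°
wrap1 = wrap2 = π + 2β = 282.7503°
tangent length = C·cosβ = 19.9750
L = (r1+r2)·wrap + 2·C·cosβ = 25·4.9349 + 2·19.9750 = 163.3231

L=163.323 wrap1=282.75_deg wrap2=282.75_deg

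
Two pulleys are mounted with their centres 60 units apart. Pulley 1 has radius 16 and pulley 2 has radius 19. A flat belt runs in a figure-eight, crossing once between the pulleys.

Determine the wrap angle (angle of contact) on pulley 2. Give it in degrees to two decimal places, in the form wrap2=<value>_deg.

crossed belt: β = asin((r1+r2)/C) = asin(35/60) = 35.6853°
wrap1 = wrap2 = π + 2β = 251.3707°

wrap2=251.37_deg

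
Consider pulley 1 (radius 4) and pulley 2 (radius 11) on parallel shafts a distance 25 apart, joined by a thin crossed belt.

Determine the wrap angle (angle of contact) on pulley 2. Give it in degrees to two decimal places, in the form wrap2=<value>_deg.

crossed belt: β = asin((r1+r2)/C) = asin(15/25) = 36.8699°
wrap1 = wrap2 = π + 2β = 253.7398°

wrap2=253.74_deg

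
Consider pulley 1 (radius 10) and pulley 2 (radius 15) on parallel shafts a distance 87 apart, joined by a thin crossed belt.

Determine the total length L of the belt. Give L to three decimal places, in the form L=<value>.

L=259.774

crossed belt: β = asin((r1+r2)/C) = asin(25/87) = 16.6997°
wrap1 = wrap2 = π + 2β = 213.3995°
tangent length = C·cosβ = 83.3307
L = (r1+r2)·wrap + 2·C·cosβ = 25·3.7245 + 2·83.3307 = 259.7744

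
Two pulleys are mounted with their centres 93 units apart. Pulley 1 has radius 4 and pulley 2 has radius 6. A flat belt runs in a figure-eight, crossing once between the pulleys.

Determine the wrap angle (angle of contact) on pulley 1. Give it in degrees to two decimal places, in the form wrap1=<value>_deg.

crossed belt: β = asin((r1+r2)/C) = asin(10/93) = 6.1728°
wrap1 = wrap2 = π + 2β = 192.3455°

wrap1=192.35_deg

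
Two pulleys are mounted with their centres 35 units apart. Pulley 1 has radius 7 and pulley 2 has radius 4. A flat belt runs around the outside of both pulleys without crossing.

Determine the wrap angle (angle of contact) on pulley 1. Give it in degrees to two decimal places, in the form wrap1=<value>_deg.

open belt: β = asin((r2−r1)/C) = asin(-3/35) = -4.9171°
wrap1 = π − 2β = 189.8342°
wrap2 = π + 2β = 170.1658°

wrap1=189.83_deg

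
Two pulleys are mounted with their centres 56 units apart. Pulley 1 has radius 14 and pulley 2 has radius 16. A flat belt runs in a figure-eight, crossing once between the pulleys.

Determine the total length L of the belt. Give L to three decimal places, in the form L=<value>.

L=222.742

crossed belt: β = asin((r1+r2)/C) = asin(30/56) = 32.3924°
wrap1 = wrap2 = π + 2β = 244.7847°
tangent length = C·cosβ = 47.2864
L = (r1+r2)·wrap + 2·C·cosβ = 30·4.2723 + 2·47.2864 = 222.7417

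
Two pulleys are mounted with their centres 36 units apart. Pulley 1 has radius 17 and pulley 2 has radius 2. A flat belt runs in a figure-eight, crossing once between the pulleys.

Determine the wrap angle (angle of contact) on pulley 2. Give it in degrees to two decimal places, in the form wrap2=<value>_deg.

wrap2=243.71_deg

crossed belt: β = asin((r1+r2)/C) = asin(19/36) = 31.8554°
wrap1 = wrap2 = π + 2β = 243.7109°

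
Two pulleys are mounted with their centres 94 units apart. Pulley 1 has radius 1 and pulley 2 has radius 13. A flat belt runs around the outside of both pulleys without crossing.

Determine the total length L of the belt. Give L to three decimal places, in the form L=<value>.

open belt: β = asin((r2−r1)/C) = asin(12/94) = 7.3344°
wrap1 = π − 2β = 165.3313°
wrap2 = π + 2β = 194.6687°
tangent length = C·cosβ = 93.2309
L = r1·wrap1 + r2·wrap2 + 2·C·cosβ = 1·2.8856 + 13·3.3976 + 2·93.2309 = 233.5163

L=233.516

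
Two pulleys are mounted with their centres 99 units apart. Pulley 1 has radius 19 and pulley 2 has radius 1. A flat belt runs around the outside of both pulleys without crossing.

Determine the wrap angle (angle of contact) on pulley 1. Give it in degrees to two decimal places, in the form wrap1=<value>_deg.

open belt: β = asin((r2−r1)/C) = asin(-18/99) = -10.4757°
wrap1 = π − 2β = 200.9514°
wrap2 = π + 2β = 159.0486°

wrap1=200.95_deg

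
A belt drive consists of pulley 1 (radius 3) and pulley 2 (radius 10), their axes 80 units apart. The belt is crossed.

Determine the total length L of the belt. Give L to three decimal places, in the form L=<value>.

crossed belt: β = asin((r1+r2)/C) = asin(13/80) = 9.3520°
wrap1 = wrap2 = π + 2β = 198.7041°
tangent length = C·cosβ = 78.9367
L = (r1+r2)·wrap + 2·C·cosβ = 13·3.4680 + 2·78.9367 = 202.9579

L=202.958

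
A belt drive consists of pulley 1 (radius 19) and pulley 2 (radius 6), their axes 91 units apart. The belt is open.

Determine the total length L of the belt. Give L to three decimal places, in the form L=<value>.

open belt: β = asin((r2−r1)/C) = asin(-13/91) = -8.2132°
wrap1 = π − 2β = 196.4264°
wrap2 = π + 2β = 163.5736°
tangent length = C·cosβ = 90.0666
L = r1·wrap1 + r2·wrap2 + 2·C·cosβ = 19·3.4283 + 6·2.8549 + 2·90.0666 = 262.4001

L=262.400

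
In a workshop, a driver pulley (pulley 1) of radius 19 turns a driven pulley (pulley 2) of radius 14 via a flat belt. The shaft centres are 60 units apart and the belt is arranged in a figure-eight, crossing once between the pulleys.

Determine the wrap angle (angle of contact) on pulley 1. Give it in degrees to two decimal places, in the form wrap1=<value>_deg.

crossed belt: β = asin((r1+r2)/C) = asin(33/60) = 33.3670°
wrap1 = wrap2 = π + 2β = 246.7340°

wrap1=246.73_deg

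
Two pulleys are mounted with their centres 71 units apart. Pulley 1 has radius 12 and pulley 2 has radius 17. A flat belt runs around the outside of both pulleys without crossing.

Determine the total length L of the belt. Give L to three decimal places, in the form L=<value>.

L=233.458

open belt: β = asin((r2−r1)/C) = asin(5/71) = 4.0383°
wrap1 = π − 2β = 171.9235°
wrap2 = π + 2β = 188.0765°
tangent length = C·cosβ = 70.8237
L = r1·wrap1 + r2·wrap2 + 2·C·cosβ = 12·3.0006 + 17·3.2826 + 2·70.8237 = 233.4584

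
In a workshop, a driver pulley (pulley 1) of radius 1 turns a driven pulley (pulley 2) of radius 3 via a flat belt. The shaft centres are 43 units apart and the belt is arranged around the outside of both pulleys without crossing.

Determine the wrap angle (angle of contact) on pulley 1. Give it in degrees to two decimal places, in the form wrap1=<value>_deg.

open belt: β = asin((r2−r1)/C) = asin(2/43) = 2.6659°
wrap1 = π − 2β = 174.6682°
wrap2 = π + 2β = 185.3318°

wrap1=174.67_deg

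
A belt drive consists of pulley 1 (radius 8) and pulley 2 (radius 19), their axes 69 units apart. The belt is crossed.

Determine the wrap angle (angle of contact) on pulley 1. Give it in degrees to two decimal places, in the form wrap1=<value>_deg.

crossed belt: β = asin((r1+r2)/C) = asin(27/69) = 23.0357°
wrap1 = wrap2 = π + 2β = 226.0714°

wrap1=226.07_deg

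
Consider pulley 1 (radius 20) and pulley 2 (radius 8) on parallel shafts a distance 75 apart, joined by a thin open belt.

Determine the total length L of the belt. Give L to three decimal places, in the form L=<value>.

open belt: β = asin((r2−r1)/C) = asin(-12/75) = -9.2069°
wrap1 = π − 2β = 198.4138°
wrap2 = π + 2β = 161.5862°
tangent length = C·cosβ = 74.0338
L = r1·wrap1 + r2·wrap2 + 2·C·cosβ = 20·3.4630 + 8·2.8202 + 2·74.0338 = 239.8887

L=239.889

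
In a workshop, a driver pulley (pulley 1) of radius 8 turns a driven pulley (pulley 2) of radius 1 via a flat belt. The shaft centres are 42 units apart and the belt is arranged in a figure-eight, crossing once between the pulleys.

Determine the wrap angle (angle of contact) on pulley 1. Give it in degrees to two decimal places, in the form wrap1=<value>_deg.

crossed belt: β = asin((r1+r2)/C) = asin(9/42) = 12.3736°
wrap1 = wrap2 = π + 2β = 204.7473°

wrap1=204.75_deg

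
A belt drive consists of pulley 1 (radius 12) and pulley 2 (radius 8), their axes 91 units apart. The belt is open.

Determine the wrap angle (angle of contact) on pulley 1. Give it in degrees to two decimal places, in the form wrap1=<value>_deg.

wrap1=185.04_deg

open belt: β = asin((r2−r1)/C) = asin(-4/91) = -2.5193°
wrap1 = π − 2β = 185.0386°
wrap2 = π + 2β = 174.9614°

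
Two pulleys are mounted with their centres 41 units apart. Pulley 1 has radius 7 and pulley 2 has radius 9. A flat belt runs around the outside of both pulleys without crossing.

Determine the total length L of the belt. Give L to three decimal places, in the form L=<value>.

open belt: β = asin((r2−r1)/C) = asin(2/41) = 2.7960°
wrap1 = π − 2β = 174.4079°
wrap2 = π + 2β = 185.5921°
tangent length = C·cosβ = 40.9512
L = r1·wrap1 + r2·wrap2 + 2·C·cosβ = 7·3.0440 + 9·3.2392 + 2·40.9512 = 132.3631

L=132.363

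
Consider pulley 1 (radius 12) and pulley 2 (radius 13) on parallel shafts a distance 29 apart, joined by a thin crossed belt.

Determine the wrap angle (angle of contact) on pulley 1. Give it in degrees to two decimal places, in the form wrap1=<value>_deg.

crossed belt: β = asin((r1+r2)/C) = asin(25/29) = 59.5497°
wrap1 = wrap2 = π + 2β = 299.0994°

wrap1=299.10_deg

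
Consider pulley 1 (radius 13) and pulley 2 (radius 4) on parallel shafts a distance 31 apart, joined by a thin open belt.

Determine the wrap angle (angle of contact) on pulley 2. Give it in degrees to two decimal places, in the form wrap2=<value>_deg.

open belt: β = asin((r2−r1)/C) = asin(-9/31) = -16.8773°
wrap1 = π − 2β = 213.7545°
wrap2 = π + 2β = 146.2455°

wrap2=146.25_deg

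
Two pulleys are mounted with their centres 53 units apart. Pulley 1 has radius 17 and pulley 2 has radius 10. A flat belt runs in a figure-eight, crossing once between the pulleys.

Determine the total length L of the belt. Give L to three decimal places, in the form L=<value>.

L=204.901

crossed belt: β = asin((r1+r2)/C) = asin(27/53) = 30.6261°
wrap1 = wrap2 = π + 2β = 241.2523°
tangent length = C·cosβ = 45.6070
L = (r1+r2)·wrap + 2·C·cosβ = 27·4.2106 + 2·45.6070 = 204.9015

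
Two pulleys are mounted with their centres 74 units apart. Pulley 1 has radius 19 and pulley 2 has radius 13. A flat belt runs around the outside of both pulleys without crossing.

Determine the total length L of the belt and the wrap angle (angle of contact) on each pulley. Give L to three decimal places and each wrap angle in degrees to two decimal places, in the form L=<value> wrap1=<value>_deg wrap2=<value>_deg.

L=249.018 wrap1=189.30_deg wrap2=170.70_deg

open belt: β = asin((r2−r1)/C) = asin(-6/74) = -4.6507°
wrap1 = π − 2β = 189.3014°
wrap2 = π + 2β = 170.6986°
tangent length = C·cosβ = 73.7564
L = r1·wrap1 + r2·wrap2 + 2·C·cosβ = 19·3.3039 + 13·2.9793 + 2·73.7564 = 249.0177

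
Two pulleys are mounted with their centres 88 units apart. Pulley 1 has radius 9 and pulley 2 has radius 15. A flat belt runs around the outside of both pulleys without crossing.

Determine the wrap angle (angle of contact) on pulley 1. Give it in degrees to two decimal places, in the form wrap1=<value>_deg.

wrap1=172.18_deg

open belt: β = asin((r2−r1)/C) = asin(6/88) = 3.9096°
wrap1 = π − 2β = 172.1809°
wrap2 = π + 2β = 187.8191°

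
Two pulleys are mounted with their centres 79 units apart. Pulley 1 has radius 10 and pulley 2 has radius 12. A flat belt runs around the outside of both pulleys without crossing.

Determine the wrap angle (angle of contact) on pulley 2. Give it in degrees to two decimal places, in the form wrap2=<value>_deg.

wrap2=182.90_deg

open belt: β = asin((r2−r1)/C) = asin(2/79) = 1.4507°
wrap1 = π − 2β = 177.0986°
wrap2 = π + 2β = 182.9014°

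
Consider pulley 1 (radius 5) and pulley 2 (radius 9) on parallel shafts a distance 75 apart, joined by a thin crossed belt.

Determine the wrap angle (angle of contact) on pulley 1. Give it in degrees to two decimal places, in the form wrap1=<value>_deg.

wrap1=201.52_deg

crossed belt: β = asin((r1+r2)/C) = asin(14/75) = 10.7583°
wrap1 = wrap2 = π + 2β = 201.5166°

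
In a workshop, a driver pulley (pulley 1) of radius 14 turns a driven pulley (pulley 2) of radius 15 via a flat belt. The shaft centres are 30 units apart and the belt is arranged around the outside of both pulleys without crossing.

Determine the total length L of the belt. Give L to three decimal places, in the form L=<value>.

L=151.140

open belt: β = asin((r2−r1)/C) = asin(1/30) = 1.9102°
wrap1 = π − 2β = 176.1796°
wrap2 = π + 2β = 183.8204°
tangent length = C·cosβ = 29.9833
L = r1·wrap1 + r2·wrap2 + 2·C·cosβ = 14·3.0749 + 15·3.2083 + 2·29.9833 = 151.1395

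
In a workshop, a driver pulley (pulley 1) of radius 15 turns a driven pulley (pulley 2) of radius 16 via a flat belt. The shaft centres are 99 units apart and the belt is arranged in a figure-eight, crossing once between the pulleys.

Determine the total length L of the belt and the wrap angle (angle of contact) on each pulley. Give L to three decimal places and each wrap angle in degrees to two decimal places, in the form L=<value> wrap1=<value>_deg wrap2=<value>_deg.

L=305.178 wrap1=216.50_deg wrap2=216.50_deg

crossed belt: β = asin((r1+r2)/C) = asin(31/99) = 18.2480°
wrap1 = wrap2 = π + 2β = 216.4961°
tangent length = C·cosβ = 94.0213
L = (r1+r2)·wrap + 2·C·cosβ = 31·3.7786 + 2·94.0213 = 305.1782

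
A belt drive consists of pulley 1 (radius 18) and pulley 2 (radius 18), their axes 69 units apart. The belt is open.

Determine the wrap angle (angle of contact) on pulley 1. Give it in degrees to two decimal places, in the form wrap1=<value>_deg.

open belt: β = asin((r2−r1)/C) = asin(0/69) = 0.0000°
wrap1 = π − 2β = 180.0000°
wrap2 = π + 2β = 180.0000°

wrap1=180.00_deg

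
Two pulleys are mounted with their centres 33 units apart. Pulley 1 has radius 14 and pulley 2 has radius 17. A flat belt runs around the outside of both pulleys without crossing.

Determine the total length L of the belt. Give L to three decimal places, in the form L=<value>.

open belt: β = asin((r2−r1)/C) = asin(3/33) = 5.2159°
wrap1 = π − 2β = 169.5682°
wrap2 = π + 2β = 190.4318°
tangent length = C·cosβ = 32.8634
L = r1·wrap1 + r2·wrap2 + 2·C·cosβ = 14·2.9595 + 17·3.3237 + 2·32.8634 = 163.6623

L=163.662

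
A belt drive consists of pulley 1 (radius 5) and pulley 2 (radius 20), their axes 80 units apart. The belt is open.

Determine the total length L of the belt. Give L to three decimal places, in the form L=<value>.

L=241.361

open belt: β = asin((r2−r1)/C) = asin(15/80) = 10.8069°
wrap1 = π − 2β = 158.3862°
wrap2 = π + 2β = 201.6138°
tangent length = C·cosβ = 78.5812
L = r1·wrap1 + r2·wrap2 + 2·C·cosβ = 5·2.7644 + 20·3.5188 + 2·78.5812 = 241.3606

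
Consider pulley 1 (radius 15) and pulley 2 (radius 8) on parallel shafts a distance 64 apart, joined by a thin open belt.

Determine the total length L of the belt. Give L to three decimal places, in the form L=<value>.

open belt: β = asin((r2−r1)/C) = asin(-7/64) = -6.2793°
wrap1 = π − 2β = 192.5586°
wrap2 = π + 2β = 167.4414°
tangent length = C·cosβ = 63.6160
L = r1·wrap1 + r2·wrap2 + 2·C·cosβ = 15·3.3608 + 8·2.9224 + 2·63.6160 = 201.0230

L=201.023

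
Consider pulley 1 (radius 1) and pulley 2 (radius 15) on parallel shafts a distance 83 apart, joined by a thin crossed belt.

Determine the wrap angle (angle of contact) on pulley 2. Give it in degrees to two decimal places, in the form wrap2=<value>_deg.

crossed belt: β = asin((r1+r2)/C) = asin(16/83) = 11.1145°
wrap1 = wrap2 = π + 2β = 202.2291°

wrap2=202.23_deg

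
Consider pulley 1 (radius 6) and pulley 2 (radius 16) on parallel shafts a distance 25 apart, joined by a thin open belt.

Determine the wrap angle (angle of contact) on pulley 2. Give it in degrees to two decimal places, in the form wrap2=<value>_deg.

wrap2=227.16_deg

open belt: β = asin((r2−r1)/C) = asin(10/25) = 23.5782°
wrap1 = π − 2β = 132.8436°
wrap2 = π + 2β = 227.1564°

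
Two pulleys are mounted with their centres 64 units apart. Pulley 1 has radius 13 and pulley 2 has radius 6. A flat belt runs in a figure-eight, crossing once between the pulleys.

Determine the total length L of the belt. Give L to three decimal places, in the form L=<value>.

L=193.373

crossed belt: β = asin((r1+r2)/C) = asin(19/64) = 17.2700°
wrap1 = wrap2 = π + 2β = 214.5400°
tangent length = C·cosβ = 61.1146
L = (r1+r2)·wrap + 2·C·cosβ = 19·3.7444 + 2·61.1146 = 193.3735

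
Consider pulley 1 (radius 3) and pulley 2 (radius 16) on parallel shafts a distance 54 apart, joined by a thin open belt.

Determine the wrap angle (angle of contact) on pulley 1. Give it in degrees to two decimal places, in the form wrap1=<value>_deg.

open belt: β = asin((r2−r1)/C) = asin(13/54) = 13.9303°
wrap1 = π − 2β = 152.1395°
wrap2 = π + 2β = 207.8605°

wrap1=152.14_deg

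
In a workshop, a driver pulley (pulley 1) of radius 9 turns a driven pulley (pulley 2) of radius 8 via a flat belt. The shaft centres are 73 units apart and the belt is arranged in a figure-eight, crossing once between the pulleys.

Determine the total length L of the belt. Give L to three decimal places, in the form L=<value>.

crossed belt: β = asin((r1+r2)/C) = asin(17/73) = 13.4665°
wrap1 = wrap2 = π + 2β = 206.9330°
tangent length = C·cosβ = 70.9930
L = (r1+r2)·wrap + 2·C·cosβ = 17·3.6117 + 2·70.9930 = 203.3842

L=203.384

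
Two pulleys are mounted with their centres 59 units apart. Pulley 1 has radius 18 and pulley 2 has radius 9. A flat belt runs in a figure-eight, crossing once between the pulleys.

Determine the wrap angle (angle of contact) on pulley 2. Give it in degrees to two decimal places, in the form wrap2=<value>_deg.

crossed belt: β = asin((r1+r2)/C) = asin(27/59) = 27.2341°
wrap1 = wrap2 = π + 2β = 234.4682°

wrap2=234.47_deg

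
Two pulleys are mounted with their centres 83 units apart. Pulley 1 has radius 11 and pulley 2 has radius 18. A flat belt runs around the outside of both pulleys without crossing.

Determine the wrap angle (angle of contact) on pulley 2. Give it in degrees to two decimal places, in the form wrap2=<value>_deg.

wrap2=189.68_deg

open belt: β = asin((r2−r1)/C) = asin(7/83) = 4.8379°
wrap1 = π − 2β = 170.3242°
wrap2 = π + 2β = 189.6758°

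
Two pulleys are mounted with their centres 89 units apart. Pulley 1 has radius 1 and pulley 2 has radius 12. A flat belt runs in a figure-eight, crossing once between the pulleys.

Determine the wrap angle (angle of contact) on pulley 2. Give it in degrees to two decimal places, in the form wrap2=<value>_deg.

wrap2=196.80_deg

crossed belt: β = asin((r1+r2)/C) = asin(13/89) = 8.3991°
wrap1 = wrap2 = π + 2β = 196.7982°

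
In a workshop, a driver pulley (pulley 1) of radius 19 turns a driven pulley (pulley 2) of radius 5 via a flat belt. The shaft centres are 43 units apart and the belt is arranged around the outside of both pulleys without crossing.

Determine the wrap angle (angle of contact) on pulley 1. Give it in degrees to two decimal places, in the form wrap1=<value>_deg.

open belt: β = asin((r2−r1)/C) = asin(-14/43) = -19.0008°
wrap1 = π − 2β = 218.0016°
wrap2 = π + 2β = 141.9984°

wrap1=218.00_deg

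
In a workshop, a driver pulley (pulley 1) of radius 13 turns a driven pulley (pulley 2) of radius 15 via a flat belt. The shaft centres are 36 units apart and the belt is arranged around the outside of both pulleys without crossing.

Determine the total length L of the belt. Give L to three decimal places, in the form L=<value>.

L=160.076

open belt: β = asin((r2−r1)/C) = asin(2/36) = 3.1847°
wrap1 = π − 2β = 173.6305°
wrap2 = π + 2β = 186.3695°
tangent length = C·cosβ = 35.9444
L = r1·wrap1 + r2·wrap2 + 2·C·cosβ = 13·3.0304 + 15·3.2528 + 2·35.9444 = 160.0757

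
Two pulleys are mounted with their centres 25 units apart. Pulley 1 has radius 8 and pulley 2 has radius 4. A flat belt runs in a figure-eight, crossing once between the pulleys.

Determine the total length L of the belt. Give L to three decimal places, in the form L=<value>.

L=93.578

crossed belt: β = asin((r1+r2)/C) = asin(12/25) = 28.6854°
wrap1 = wrap2 = π + 2β = 237.3708°
tangent length = C·cosβ = 21.9317
L = (r1+r2)·wrap + 2·C·cosβ = 12·4.1429 + 2·21.9317 = 93.5782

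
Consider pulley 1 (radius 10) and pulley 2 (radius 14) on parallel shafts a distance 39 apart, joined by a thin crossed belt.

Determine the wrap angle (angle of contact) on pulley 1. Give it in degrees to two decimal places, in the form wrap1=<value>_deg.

crossed belt: β = asin((r1+r2)/C) = asin(24/39) = 37.9799°
wrap1 = wrap2 = π + 2β = 255.9597°

wrap1=255.96_deg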